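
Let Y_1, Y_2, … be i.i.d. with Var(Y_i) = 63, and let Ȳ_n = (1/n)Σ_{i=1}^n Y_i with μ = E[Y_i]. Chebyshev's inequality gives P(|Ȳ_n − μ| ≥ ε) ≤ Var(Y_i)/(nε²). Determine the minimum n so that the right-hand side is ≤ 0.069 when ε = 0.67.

2034

Require 63/(n·0.67²) ≤ 0.069, i.e. n ≥ 63/(0.069·0.67²) = 2033.957.
The smallest integer n is 2034.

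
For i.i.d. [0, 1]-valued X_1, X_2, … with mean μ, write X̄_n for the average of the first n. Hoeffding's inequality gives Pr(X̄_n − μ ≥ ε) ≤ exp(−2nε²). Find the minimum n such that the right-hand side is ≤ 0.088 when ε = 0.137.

65

Require exp(−2nε²) ≤ 0.088, i.e. 2nε² ≥ ln(1/0.088) = 2.430418.
So n ≥ 2.430418 / (2·0.137²) = 64.746.
The smallest integer n is 65.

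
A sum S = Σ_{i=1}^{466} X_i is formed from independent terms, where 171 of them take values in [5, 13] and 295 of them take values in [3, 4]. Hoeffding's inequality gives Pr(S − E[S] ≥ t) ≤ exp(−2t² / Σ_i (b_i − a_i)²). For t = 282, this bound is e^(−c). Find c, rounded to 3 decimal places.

14.151

Σ(b_i − a_i)² = 171·8² + 295·1² = 11239.
c = 2t² / 11239 = 2·282² / 11239 = 14.1514.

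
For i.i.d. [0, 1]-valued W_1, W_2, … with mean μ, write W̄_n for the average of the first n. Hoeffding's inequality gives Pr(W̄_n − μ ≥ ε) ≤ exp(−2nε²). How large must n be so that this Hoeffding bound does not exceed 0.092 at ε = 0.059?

Require exp(−2nε²) ≤ 0.092, i.e. 2nε² ≥ ln(1/0.092) = 2.385967.
So n ≥ 2.385967 / (2·0.059²) = 342.713.
The smallest integer n is 343.

343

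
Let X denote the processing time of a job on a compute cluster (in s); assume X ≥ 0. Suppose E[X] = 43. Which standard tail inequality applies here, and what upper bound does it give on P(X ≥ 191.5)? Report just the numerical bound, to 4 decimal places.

0.2245

Only the mean of a non-negative variable is known, so Markov's inequality is the applicable tail bound.
Markov's inequality: for a non-negative random variable, P(X ≥ a) ≤ E[X]/a.
Here E[X] = 43 and a = 191.5, so the bound is 43/191.5 = 0.2245.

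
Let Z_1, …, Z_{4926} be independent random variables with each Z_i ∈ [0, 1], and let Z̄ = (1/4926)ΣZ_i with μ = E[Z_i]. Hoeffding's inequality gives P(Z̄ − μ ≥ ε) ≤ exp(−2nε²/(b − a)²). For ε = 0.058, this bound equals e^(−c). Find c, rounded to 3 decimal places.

33.142

c = 2nε²/(b − a)² = 2·4926·0.058² / 1² = 33.1421.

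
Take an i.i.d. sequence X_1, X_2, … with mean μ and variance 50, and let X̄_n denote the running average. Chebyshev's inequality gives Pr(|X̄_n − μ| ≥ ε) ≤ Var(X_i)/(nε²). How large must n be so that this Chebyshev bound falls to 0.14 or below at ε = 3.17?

36

Require 50/(n·3.17²) ≤ 0.14, i.e. n ≥ 50/(0.14·3.17²) = 35.540.
The smallest integer n is 36.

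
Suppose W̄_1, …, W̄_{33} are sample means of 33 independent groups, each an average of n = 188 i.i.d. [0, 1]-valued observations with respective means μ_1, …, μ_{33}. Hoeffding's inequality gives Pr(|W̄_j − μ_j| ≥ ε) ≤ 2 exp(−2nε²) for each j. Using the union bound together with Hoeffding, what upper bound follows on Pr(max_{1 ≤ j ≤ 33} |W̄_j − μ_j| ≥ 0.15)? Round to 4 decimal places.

Per-experiment Hoeffding bound: 2·exp(−2·188·0.15²) = 2·exp(−8.46000) = 0.00042354.
Union bound over 33 events: 33·0.00042354 = 0.01398.

0.0140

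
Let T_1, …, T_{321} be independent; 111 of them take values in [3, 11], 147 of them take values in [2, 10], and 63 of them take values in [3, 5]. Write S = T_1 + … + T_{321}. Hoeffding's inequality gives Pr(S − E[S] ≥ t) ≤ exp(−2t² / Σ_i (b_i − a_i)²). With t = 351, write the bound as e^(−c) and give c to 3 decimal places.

Σ(b_i − a_i)² = 111·8² + 147·8² + 63·2² = 16764.
c = 2t² / 16764 = 2·351² / 16764 = 14.6983.

14.698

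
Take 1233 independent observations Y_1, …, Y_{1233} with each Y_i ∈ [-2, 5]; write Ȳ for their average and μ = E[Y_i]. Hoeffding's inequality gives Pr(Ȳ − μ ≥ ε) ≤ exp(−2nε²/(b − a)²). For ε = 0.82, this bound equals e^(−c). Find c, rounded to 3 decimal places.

c = 2nε²/(b − a)² = 2·1233·0.82² / 7² = 33.8396.

33.840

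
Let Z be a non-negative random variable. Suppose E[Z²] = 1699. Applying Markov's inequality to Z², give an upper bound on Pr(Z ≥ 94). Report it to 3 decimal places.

Since Z ≥ 0, the event {Z ≥ 94} is the same as {Z² ≥ 8836}.
Markov's inequality applied to Z² gives Pr(Z² ≥ 8836) ≤ E[Z²]/8836 = 1699/8836 = 0.1923.

0.192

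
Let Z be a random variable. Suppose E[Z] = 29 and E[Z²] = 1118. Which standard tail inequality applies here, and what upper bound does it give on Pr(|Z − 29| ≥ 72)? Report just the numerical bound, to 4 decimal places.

0.0534

The first two moments determine the variance, so Chebyshev's inequality is the sharpest standard bound available.
Var(Z) = E[Z²] − (E[Z])² = 1118 − 841 = 277.
Chebyshev's inequality: Pr(|Z − μ| ≥ t) ≤ Var(Z)/t² = 277/5184 = 0.0534.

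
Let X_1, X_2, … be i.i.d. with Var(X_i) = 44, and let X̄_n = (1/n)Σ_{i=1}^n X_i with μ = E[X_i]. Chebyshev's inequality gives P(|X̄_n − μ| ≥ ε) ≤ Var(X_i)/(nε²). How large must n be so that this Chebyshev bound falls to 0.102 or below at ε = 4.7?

20

Require 44/(n·4.7²) ≤ 0.102, i.e. n ≥ 44/(0.102·4.7²) = 19.528.
The smallest integer n is 20.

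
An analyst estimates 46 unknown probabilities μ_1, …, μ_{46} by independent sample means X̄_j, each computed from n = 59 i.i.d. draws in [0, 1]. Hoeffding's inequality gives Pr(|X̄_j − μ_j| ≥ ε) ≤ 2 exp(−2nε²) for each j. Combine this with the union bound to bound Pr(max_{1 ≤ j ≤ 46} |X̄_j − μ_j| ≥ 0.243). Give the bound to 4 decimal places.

0.0866

Per-experiment Hoeffding bound: 2·exp(−2·59·0.243²) = 2·exp(−6.96778) = 0.0018835.
Union bound over 46 events: 46·0.0018835 = 0.08664.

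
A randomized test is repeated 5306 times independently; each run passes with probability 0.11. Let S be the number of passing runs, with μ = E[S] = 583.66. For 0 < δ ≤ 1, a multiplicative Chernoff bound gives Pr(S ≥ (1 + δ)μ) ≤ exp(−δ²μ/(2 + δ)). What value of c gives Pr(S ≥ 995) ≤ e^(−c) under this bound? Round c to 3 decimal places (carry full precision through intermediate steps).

107.180

Write 995 = (1 + δ)μ, so δ = 995/583.66 − 1 = 0.7047596…
Then the exponent is δ²μ/(2 + δ) = (995 − μ)² / (μ·(2 + δ)) = 107.179884.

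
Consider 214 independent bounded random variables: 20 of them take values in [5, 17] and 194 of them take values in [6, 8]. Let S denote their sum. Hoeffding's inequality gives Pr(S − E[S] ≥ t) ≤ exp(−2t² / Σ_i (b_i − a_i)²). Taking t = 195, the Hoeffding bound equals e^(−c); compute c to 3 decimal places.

Σ(b_i − a_i)² = 20·12² + 194·2² = 3656.
c = 2t² / 3656 = 2·195² / 3656 = 20.8014.

20.801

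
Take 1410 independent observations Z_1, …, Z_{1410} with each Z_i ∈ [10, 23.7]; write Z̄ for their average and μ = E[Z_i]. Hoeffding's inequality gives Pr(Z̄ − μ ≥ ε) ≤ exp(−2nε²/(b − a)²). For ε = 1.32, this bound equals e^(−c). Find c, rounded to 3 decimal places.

26.179

c = 2nε²/(b − a)² = 2·1410·1.32² / 13.7² = 26.1792.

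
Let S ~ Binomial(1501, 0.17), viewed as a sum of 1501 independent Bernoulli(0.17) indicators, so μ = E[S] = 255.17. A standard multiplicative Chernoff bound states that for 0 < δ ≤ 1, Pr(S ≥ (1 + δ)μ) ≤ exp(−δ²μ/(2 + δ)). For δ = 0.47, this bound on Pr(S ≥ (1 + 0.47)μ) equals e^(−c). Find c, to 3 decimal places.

c = δ²μ/(2 + δ) = 0.47²·255.17/(2 + 0.47) = 22.8207.

22.821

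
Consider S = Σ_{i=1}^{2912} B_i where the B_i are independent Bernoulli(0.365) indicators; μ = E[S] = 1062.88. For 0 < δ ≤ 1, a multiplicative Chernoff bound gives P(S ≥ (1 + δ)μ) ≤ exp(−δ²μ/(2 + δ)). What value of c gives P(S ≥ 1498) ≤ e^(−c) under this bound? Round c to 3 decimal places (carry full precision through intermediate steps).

73.931

Write 1498 = (1 + δ)μ, so δ = 1498/1062.88 − 1 = 0.4093783…
Then the exponent is δ²μ/(2 + δ) = (1498 − μ)² / (μ·(2 + δ)) = 73.931389.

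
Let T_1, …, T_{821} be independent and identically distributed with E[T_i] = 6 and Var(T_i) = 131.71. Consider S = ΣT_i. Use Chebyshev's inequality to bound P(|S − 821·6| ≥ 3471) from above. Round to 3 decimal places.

Var(S) = n·Var(T_i) = 821·131.71 = 108133.91.
Chebyshev: P(|S − 821·6| ≥ 3471) ≤ Var(S)/3471² = 108133.91/12047841 = 0.0090.

0.009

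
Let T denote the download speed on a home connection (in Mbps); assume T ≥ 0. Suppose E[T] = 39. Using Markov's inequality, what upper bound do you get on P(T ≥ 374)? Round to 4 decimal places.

0.1043

Markov's inequality: for a non-negative random variable, P(T ≥ a) ≤ E[T]/a.
Here E[T] = 39 and a = 374, so the bound is 39/374 = 0.1043.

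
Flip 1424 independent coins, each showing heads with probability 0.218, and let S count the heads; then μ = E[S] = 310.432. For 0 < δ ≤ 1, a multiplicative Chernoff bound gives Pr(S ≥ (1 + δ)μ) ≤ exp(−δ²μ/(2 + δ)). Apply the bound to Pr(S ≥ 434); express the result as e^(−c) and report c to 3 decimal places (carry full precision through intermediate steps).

Write 434 = (1 + δ)μ, so δ = 434/310.432 − 1 = 0.3980517…
Then the exponent is δ²μ/(2 + δ) = (434 − μ)² / (μ·(2 + δ)) = 20.511008.

20.511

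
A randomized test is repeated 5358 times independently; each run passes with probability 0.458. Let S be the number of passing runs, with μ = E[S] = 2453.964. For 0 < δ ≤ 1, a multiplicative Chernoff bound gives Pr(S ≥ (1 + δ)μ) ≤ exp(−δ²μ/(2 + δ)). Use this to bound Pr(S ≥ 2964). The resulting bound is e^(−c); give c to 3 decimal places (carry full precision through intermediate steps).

48.014

Write 2964 = (1 + δ)μ, so δ = 2964/2453.964 − 1 = 0.2078417…
Then the exponent is δ²μ/(2 + δ) = (2964 − μ)² / (μ·(2 + δ)) = 48.013741.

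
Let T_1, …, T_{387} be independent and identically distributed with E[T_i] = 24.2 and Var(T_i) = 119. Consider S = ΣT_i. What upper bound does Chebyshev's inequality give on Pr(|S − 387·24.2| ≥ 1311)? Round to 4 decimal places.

Var(S) = n·Var(T_i) = 387·119 = 46053.
Chebyshev: Pr(|S − 387·24.2| ≥ 1311) ≤ Var(S)/1311² = 46053/1718721 = 0.0268.

0.0268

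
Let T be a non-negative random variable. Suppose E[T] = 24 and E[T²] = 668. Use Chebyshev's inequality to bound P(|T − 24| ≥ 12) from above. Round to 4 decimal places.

Var(T) = E[T²] − (E[T])² = 668 − 576 = 92.
Chebyshev's inequality: P(|T − μ| ≥ t) ≤ Var(T)/t² = 92/144 = 0.6389.

0.6389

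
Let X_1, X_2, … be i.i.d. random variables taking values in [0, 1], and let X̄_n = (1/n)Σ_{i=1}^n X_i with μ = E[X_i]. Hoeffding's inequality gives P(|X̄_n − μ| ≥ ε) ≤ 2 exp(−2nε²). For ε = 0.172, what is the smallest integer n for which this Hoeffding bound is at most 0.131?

47

Require 2·exp(−2nε²) ≤ 0.131, i.e. 2nε² ≥ ln(2/0.131) = 2.725705.
So n ≥ 2.725705 / (2·0.172²) = 46.067.
The smallest integer n is 47.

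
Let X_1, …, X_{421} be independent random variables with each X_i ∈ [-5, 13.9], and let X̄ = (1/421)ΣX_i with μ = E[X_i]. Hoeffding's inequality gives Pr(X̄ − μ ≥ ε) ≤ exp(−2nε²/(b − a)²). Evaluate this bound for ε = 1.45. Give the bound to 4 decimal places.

0.0070

Exponent: 2nε²/(b − a)² = 2·421·1.45² / 18.9² = 4.95592.
Bound = exp(−4.95592) = 0.00704.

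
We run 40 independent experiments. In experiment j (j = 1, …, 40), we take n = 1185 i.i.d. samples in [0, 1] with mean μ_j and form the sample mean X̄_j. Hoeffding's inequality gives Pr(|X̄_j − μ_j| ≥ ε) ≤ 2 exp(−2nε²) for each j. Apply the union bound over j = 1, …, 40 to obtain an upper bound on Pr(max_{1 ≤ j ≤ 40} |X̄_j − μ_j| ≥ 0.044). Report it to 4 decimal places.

0.8136

Per-experiment Hoeffding bound: 2·exp(−2·1185·0.044²) = 2·exp(−4.58832) = 0.02034.
Union bound over 40 events: 40·0.02034 = 0.81359.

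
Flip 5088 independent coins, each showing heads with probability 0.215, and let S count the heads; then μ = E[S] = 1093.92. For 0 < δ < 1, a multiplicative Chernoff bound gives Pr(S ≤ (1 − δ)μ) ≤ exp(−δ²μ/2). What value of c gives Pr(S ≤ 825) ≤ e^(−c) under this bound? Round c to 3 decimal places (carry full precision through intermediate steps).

Write 825 = (1 − δ)μ, so δ = 1 − 825/1093.92 = 0.2458315…
Then the exponent is δ²μ/2 = (μ − 825)²/(2μ) = 33.054504.

33.055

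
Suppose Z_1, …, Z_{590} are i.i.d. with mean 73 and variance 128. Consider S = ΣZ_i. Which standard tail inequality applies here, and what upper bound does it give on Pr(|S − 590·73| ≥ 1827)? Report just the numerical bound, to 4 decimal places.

0.0226

With mean and variance of each term known, Chebyshev's inequality bounds the deviation of the sum (or sample mean).
Var(S) = n·Var(Z_i) = 590·128 = 75520.
Chebyshev: Pr(|S − 590·73| ≥ 1827) ≤ Var(S)/1827² = 75520/3337929 = 0.0226.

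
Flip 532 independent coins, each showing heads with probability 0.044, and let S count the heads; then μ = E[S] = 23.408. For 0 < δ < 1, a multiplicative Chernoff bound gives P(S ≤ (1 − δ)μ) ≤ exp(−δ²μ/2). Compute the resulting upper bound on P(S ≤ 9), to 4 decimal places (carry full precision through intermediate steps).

0.0119

Write 9 = (1 − δ)μ, so δ = 1 − 9/23.408 = 0.6155161…
Then the exponent is δ²μ/2 = (μ − 9)²/(2μ) = 4.434178.
Bound = exp(−4.434178) = 0.01186.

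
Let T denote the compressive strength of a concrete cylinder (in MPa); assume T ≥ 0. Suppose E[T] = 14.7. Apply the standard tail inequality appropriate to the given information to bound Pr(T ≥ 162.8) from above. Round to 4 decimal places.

Only the mean of a non-negative variable is known, so Markov's inequality is the applicable tail bound.
Markov's inequality: for a non-negative random variable, Pr(T ≥ a) ≤ E[T]/a.
Here E[T] = 14.7 and a = 162.8, so the bound is 14.7/162.8 = 0.0903.

0.0903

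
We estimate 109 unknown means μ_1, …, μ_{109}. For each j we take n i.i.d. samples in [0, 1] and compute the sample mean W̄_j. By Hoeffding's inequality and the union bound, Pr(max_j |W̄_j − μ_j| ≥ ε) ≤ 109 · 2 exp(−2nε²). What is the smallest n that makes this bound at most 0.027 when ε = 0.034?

3892

Need 2·109·exp(−2nε²) ≤ 0.027, i.e. exp(−2nε²) ≤ 0.027/218.
So 2nε² ≥ ln(218/0.027) = 8.996413.
Hence n ≥ 8.996413/(2·0.034²) = 3891.182.
The smallest integer n is 3892.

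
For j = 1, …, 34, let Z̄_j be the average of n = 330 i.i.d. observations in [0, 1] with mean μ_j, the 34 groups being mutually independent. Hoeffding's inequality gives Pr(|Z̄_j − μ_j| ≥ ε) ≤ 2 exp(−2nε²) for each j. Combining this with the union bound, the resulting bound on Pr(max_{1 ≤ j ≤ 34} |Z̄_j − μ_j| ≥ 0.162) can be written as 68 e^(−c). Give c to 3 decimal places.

17.321

Union bound over the 34 events: Pr(max_{1 ≤ j ≤ 34} |Z̄_j − μ_j| ≥ 0.162) ≤ 34·2·exp(−2nε²) = 68 exp(−2·330·0.162²).
So c = 2·330·0.162² = 17.3210.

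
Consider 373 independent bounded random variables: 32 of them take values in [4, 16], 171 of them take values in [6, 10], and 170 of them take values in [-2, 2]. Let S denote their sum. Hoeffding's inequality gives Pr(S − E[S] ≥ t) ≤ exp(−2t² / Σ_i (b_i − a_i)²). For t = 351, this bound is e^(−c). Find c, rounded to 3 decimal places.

24.484

Σ(b_i − a_i)² = 32·12² + 171·4² + 170·4² = 10064.
c = 2t² / 10064 = 2·351² / 10064 = 24.4835.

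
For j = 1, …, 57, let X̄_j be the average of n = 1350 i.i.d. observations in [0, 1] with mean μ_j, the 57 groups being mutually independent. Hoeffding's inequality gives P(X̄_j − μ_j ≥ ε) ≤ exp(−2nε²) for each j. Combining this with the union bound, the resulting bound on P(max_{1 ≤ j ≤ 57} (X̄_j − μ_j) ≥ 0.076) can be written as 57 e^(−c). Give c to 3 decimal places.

15.595

Union bound over the 57 events: P(max_{1 ≤ j ≤ 57} (X̄_j − μ_j) ≥ 0.076) ≤ 57·exp(−2nε²) = 57 exp(−2·1350·0.076²).
So c = 2·1350·0.076² = 15.5952.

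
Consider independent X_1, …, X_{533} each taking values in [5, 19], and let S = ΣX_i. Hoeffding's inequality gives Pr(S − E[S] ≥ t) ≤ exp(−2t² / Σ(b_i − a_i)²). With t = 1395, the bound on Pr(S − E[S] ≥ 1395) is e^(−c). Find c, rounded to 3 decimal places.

37.256

Σ(b_i − a_i)² = 533·(14)² = 104468.
c = 2t²/104468 = 2·1395²/104468 = 37.2559.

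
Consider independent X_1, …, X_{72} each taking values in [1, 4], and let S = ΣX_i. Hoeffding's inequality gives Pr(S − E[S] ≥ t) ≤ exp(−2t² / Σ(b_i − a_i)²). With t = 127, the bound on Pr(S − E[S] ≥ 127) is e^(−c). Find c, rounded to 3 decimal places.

49.781

Σ(b_i − a_i)² = 72·(3)² = 648.
c = 2t²/648 = 2·127²/648 = 49.7809.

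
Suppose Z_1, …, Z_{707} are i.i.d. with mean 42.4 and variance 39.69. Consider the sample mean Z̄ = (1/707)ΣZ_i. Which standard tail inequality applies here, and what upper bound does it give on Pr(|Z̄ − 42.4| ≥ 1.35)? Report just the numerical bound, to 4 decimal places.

With mean and variance of each term known, Chebyshev's inequality bounds the deviation of the sum (or sample mean).
Var(Z̄) = Var(Z_i)/n = 39.69/707 = 0.056139.
Chebyshev: Pr(|Z̄ − 42.4| ≥ 1.35) ≤ Var(Z̄)/(1.35)² = 39.69/(707·1.35²) = 0.0308.

0.0308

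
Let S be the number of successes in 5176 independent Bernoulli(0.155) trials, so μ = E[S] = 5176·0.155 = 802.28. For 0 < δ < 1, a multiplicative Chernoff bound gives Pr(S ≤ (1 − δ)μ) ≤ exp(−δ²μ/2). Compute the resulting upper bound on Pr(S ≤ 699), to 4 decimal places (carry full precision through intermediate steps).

0.0013

Write 699 = (1 − δ)μ, so δ = 1 − 699/802.28 = 0.1287331…
Then the exponent is δ²μ/2 = (μ − 699)²/(2μ) = 6.647778.
Bound = exp(−6.647778) = 0.00130.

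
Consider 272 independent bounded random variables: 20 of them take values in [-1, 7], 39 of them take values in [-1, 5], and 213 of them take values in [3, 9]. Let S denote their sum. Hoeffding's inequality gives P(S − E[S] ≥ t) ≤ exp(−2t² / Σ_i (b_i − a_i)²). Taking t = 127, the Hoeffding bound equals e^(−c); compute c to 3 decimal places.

3.116

Σ(b_i − a_i)² = 20·8² + 39·6² + 213·6² = 10352.
c = 2t² / 10352 = 2·127² / 10352 = 3.1161.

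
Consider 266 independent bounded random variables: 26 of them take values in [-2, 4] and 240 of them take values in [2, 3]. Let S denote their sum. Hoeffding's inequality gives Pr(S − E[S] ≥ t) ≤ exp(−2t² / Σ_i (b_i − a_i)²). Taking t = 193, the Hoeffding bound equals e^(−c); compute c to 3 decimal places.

63.349

Σ(b_i − a_i)² = 26·6² + 240·1² = 1176.
c = 2t² / 1176 = 2·193² / 1176 = 63.3486.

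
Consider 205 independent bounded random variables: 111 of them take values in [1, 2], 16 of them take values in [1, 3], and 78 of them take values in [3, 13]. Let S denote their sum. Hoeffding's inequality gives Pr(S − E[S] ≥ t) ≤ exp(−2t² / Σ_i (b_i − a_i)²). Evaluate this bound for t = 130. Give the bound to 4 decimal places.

Σ(b_i − a_i)² = 111·1² + 16·2² + 78·10² = 7975.
Exponent = 2·130² / 7975 = 4.23824.
Bound = exp(−4.23824) = 0.01443.

0.0144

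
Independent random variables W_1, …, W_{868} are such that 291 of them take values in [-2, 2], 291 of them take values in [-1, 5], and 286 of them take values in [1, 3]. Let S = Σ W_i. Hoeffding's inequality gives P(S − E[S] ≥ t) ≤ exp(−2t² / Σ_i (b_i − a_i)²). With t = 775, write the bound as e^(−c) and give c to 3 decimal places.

73.805

Σ(b_i − a_i)² = 291·4² + 291·6² + 286·2² = 16276.
c = 2t² / 16276 = 2·775² / 16276 = 73.8050.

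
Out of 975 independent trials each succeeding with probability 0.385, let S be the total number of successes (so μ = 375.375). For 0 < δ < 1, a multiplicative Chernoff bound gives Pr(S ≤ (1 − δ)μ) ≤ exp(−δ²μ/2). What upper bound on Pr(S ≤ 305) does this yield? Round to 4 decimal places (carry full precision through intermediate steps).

Write 305 = (1 − δ)μ, so δ = 1 − 305/375.375 = 0.1874792…
Then the exponent is δ²μ/2 = (μ − 305)²/(2μ) = 6.596924.
Bound = exp(−6.596924) = 0.00136.

0.0014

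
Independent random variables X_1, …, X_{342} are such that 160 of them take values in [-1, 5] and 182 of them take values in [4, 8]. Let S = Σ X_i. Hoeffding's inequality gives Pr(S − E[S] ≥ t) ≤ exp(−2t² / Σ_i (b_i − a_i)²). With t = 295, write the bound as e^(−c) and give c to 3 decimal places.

Σ(b_i − a_i)² = 160·6² + 182·4² = 8672.
c = 2t² / 8672 = 2·295² / 8672 = 20.0703.

20.070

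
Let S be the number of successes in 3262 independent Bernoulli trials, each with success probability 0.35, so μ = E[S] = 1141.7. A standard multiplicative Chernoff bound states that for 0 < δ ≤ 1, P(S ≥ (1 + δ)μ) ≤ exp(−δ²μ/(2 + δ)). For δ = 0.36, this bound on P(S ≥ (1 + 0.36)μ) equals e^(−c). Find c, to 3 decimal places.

c = δ²μ/(2 + δ) = 0.36²·1141.7/(2 + 0.36) = 62.6967.

62.697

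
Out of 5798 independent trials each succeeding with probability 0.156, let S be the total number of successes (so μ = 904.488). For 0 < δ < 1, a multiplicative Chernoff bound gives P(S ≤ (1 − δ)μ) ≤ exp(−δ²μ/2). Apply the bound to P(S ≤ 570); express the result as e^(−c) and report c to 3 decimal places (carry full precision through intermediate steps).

Write 570 = (1 − δ)μ, so δ = 1 − 570/904.488 = 0.3698092…
Then the exponent is δ²μ/2 = (μ − 570)²/(2μ) = 61.848373.

61.848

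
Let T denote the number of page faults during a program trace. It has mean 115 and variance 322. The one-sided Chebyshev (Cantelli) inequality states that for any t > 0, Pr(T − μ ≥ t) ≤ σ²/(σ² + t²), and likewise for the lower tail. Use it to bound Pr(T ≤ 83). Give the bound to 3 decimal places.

0.239

Here σ² = 322 and t = 32, so σ² + t² = 1346.
Cantelli's bound: 322/1346 = 0.2392.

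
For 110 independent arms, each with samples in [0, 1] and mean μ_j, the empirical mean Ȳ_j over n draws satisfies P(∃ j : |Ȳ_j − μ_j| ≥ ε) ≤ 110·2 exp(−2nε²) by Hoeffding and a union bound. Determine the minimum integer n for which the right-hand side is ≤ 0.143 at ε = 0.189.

103

Need 2·110·exp(−2nε²) ≤ 0.143, i.e. exp(−2nε²) ≤ 0.143/220.
So 2nε² ≥ ln(220/0.143) = 7.338538.
Hence n ≥ 7.338538/(2·0.189²) = 102.720.
The smallest integer n is 103.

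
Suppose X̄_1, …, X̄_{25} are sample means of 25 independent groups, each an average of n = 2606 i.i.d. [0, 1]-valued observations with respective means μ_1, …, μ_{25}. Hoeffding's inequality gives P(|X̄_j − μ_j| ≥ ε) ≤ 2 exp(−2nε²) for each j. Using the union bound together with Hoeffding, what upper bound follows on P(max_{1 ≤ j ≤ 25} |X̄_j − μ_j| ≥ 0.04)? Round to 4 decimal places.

Per-experiment Hoeffding bound: 2·exp(−2·2606·0.04²) = 2·exp(−8.33920) = 0.00047793.
Union bound over 25 events: 25·0.00047793 = 0.01195.

0.0119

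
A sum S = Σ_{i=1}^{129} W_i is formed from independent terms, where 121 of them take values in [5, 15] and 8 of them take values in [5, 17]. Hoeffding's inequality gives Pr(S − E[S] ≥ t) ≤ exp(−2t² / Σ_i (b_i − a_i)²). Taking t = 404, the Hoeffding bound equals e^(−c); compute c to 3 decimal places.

24.633

Σ(b_i − a_i)² = 121·10² + 8·12² = 13252.
c = 2t² / 13252 = 2·404² / 13252 = 24.6327.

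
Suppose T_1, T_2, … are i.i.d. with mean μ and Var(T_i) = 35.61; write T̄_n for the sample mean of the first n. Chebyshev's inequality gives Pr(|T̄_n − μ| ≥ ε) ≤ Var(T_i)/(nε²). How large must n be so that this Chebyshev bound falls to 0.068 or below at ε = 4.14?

Require 35.61/(n·4.14²) ≤ 0.068, i.e. n ≥ 35.61/(0.068·4.14²) = 30.554.
The smallest integer n is 31.

31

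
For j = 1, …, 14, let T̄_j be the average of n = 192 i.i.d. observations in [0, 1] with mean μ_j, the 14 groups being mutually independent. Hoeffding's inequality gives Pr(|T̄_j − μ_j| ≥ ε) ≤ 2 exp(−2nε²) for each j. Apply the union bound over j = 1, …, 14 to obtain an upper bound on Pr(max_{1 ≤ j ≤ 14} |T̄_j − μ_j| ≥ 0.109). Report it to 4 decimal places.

0.2923

Per-experiment Hoeffding bound: 2·exp(−2·192·0.109²) = 2·exp(−4.56230) = 0.020876.
Union bound over 14 events: 14·0.020876 = 0.29226.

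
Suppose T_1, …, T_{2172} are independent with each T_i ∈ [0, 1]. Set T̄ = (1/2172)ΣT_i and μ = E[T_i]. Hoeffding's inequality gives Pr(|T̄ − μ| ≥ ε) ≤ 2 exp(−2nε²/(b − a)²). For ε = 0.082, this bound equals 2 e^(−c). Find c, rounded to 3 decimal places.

29.209

c = 2nε²/(b − a)² = 2·2172·0.082² / 1² = 29.2091.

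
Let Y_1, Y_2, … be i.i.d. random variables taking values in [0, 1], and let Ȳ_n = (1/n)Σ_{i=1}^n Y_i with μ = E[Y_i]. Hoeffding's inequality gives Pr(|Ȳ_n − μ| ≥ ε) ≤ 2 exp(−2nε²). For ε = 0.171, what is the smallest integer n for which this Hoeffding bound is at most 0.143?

46

Require 2·exp(−2nε²) ≤ 0.143, i.e. 2nε² ≥ ln(2/0.143) = 2.638058.
So n ≥ 2.638058 / (2·0.171²) = 45.109.
The smallest integer n is 46.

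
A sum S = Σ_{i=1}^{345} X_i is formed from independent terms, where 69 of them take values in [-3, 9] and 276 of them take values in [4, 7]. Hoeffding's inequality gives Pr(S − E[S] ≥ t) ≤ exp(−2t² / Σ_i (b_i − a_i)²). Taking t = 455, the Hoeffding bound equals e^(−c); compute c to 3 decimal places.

33.337

Σ(b_i − a_i)² = 69·12² + 276·3² = 12420.
c = 2t² / 12420 = 2·455² / 12420 = 33.3374.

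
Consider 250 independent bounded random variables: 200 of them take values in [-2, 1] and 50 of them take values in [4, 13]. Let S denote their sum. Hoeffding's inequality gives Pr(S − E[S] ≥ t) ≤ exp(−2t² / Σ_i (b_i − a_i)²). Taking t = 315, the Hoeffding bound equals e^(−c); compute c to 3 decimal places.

33.923

Σ(b_i − a_i)² = 200·3² + 50·9² = 5850.
c = 2t² / 5850 = 2·315² / 5850 = 33.9231.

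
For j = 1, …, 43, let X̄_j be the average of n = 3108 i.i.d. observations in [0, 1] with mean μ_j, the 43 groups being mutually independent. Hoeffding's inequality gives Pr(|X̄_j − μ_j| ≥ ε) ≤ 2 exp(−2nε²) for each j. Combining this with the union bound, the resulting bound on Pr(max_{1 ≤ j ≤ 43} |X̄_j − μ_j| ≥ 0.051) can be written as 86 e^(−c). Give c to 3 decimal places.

Union bound over the 43 events: Pr(max_{1 ≤ j ≤ 43} |X̄_j − μ_j| ≥ 0.051) ≤ 43·2·exp(−2nε²) = 86 exp(−2·3108·0.051²).
So c = 2·3108·0.051² = 16.1678.

16.168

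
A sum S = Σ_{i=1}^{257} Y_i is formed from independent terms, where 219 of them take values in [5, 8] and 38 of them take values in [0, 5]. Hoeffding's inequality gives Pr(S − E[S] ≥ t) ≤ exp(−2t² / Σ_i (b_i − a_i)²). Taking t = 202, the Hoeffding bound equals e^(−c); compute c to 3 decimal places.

Σ(b_i − a_i)² = 219·3² + 38·5² = 2921.
c = 2t² / 2921 = 2·202² / 2921 = 27.9384.

27.938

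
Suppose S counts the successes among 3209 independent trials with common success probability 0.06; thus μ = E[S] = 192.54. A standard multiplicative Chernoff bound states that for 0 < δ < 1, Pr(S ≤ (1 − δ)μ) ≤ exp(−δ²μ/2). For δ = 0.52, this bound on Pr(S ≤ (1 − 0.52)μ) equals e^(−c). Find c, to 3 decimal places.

c = δ²μ/2 = 0.52²·192.54/2 = 26.0314.

26.031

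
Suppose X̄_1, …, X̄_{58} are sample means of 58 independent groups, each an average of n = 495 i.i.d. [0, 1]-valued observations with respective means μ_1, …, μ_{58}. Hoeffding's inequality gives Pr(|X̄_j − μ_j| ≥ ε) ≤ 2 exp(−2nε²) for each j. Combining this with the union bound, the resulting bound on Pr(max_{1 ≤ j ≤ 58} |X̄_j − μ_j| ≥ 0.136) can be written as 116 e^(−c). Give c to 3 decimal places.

Union bound over the 58 events: Pr(max_{1 ≤ j ≤ 58} |X̄_j − μ_j| ≥ 0.136) ≤ 58·2·exp(−2nε²) = 116 exp(−2·495·0.136²).
So c = 2·495·0.136² = 18.3110.

18.311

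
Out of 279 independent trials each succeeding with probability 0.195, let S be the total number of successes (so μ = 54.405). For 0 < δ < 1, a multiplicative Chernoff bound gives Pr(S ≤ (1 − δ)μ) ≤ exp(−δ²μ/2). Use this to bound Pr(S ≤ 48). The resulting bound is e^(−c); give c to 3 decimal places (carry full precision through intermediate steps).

0.377

Write 48 = (1 − δ)μ, so δ = 1 − 48/54.405 = 0.1177281…
Then the exponent is δ²μ/2 = (μ − 48)²/(2μ) = 0.377024.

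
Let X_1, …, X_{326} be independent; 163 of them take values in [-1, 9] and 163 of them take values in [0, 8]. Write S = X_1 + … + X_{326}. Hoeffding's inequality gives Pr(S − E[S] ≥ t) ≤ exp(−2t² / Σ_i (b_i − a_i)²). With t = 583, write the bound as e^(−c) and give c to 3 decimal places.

25.429

Σ(b_i − a_i)² = 163·10² + 163·8² = 26732.
c = 2t² / 26732 = 2·583² / 26732 = 25.4294.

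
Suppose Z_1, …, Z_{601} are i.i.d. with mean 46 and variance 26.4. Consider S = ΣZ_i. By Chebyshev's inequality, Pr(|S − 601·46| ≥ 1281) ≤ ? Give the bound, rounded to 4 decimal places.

Var(S) = n·Var(Z_i) = 601·26.4 = 15866.4.
Chebyshev: Pr(|S − 601·46| ≥ 1281) ≤ Var(S)/1281² = 15866.4/1640961 = 0.0097.

0.0097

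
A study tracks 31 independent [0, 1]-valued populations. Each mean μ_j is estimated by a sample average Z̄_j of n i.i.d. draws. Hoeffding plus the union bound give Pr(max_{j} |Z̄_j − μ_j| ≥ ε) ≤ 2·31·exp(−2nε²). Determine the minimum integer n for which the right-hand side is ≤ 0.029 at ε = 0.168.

136

Need 2·31·exp(−2nε²) ≤ 0.029, i.e. exp(−2nε²) ≤ 0.029/62.
So 2nε² ≥ ln(62/0.029) = 7.667594.
Hence n ≥ 7.667594/(2·0.168²) = 135.835.
The smallest integer n is 136.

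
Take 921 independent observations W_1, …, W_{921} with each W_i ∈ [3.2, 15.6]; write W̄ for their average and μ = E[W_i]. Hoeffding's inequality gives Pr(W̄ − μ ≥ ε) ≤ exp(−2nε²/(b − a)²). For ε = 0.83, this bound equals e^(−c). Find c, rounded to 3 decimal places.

8.253

c = 2nε²/(b − a)² = 2·921·0.83² / 12.4² = 8.2528.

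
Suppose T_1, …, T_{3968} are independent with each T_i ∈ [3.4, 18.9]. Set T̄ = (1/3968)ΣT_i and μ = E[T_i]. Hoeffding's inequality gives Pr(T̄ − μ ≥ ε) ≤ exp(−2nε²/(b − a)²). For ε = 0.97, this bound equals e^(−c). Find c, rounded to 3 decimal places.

c = 2nε²/(b − a)² = 2·3968·0.97² / 15.5² = 31.0801.

31.080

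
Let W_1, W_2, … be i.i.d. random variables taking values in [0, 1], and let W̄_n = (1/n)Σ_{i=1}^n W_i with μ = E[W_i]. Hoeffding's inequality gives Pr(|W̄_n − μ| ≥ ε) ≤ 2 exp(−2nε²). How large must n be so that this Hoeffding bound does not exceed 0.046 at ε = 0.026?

2791

Require 2·exp(−2nε²) ≤ 0.046, i.e. 2nε² ≥ ln(2/0.046) = 3.772261.
So n ≥ 3.772261 / (2·0.026²) = 2790.134.
The smallest integer n is 2791.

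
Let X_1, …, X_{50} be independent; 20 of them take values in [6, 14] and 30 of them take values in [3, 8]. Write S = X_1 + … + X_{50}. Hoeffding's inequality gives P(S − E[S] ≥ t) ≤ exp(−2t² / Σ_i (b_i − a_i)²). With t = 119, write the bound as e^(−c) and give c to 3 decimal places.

13.952

Σ(b_i − a_i)² = 20·8² + 30·5² = 2030.
c = 2t² / 2030 = 2·119² / 2030 = 13.9517.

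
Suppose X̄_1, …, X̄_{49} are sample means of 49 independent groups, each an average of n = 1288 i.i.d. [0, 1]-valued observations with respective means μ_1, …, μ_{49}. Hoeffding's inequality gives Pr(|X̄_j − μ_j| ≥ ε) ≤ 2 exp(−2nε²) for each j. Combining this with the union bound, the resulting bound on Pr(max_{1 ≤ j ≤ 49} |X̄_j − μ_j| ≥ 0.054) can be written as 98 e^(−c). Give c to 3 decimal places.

7.512

Union bound over the 49 events: Pr(max_{1 ≤ j ≤ 49} |X̄_j − μ_j| ≥ 0.054) ≤ 49·2·exp(−2nε²) = 98 exp(−2·1288·0.054²).
So c = 2·1288·0.054² = 7.5116.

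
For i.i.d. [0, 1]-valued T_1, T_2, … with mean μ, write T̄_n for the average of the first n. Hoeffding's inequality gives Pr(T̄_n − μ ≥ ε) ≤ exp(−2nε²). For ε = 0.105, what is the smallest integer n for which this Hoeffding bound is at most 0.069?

122

Require exp(−2nε²) ≤ 0.069, i.e. 2nε² ≥ ln(1/0.069) = 2.673649.
So n ≥ 2.673649 / (2·0.105²) = 121.254.
The smallest integer n is 122.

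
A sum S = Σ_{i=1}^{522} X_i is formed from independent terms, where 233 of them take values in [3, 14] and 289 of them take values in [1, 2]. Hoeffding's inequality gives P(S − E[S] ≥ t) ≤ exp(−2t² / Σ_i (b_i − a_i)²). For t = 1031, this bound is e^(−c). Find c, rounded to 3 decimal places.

74.641

Σ(b_i − a_i)² = 233·11² + 289·1² = 28482.
c = 2t² / 28482 = 2·1031² / 28482 = 74.6409.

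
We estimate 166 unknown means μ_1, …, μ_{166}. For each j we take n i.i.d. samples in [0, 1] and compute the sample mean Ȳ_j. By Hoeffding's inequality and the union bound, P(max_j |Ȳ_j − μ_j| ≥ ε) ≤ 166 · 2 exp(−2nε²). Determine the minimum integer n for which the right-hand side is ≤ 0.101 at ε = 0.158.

163

Need 2·166·exp(−2nε²) ≤ 0.101, i.e. exp(−2nε²) ≤ 0.101/332.
So 2nε² ≥ ln(332/0.101) = 8.097770.
Hence n ≥ 8.097770/(2·0.158²) = 162.189.
The smallest integer n is 163.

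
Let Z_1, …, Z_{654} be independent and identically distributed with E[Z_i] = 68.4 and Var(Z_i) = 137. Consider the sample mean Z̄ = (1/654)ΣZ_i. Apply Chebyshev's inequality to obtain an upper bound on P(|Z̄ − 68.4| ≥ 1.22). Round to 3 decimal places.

Var(Z̄) = Var(Z_i)/n = 137/654 = 0.20948.
Chebyshev: P(|Z̄ − 68.4| ≥ 1.22) ≤ Var(Z̄)/(1.22)² = 137/(654·1.22²) = 0.1407.

0.141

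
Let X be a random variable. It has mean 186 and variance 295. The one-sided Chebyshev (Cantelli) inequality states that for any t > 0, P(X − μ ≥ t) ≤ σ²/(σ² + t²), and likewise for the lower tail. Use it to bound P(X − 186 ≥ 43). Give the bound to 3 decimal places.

Here σ² = 295 and t = 43, so σ² + t² = 2144.
Cantelli's bound: 295/2144 = 0.1376.

0.138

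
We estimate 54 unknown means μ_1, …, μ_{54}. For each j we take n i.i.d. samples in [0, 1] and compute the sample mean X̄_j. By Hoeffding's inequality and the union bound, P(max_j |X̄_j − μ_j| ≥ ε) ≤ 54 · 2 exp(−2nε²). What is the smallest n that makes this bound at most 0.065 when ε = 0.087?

Need 2·54·exp(−2nε²) ≤ 0.065, i.e. exp(−2nε²) ≤ 0.065/108.
So 2nε² ≥ ln(108/0.065) = 7.415499.
Hence n ≥ 7.415499/(2·0.087²) = 489.860.
The smallest integer n is 490.

490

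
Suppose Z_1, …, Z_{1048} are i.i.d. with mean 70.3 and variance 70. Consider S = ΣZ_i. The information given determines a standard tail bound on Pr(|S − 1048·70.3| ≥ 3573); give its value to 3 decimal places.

0.006

With mean and variance of each term known, Chebyshev's inequality bounds the deviation of the sum (or sample mean).
Var(S) = n·Var(Z_i) = 1048·70 = 73360.
Chebyshev: Pr(|S − 1048·70.3| ≥ 3573) ≤ Var(S)/3573² = 73360/12766329 = 0.0057.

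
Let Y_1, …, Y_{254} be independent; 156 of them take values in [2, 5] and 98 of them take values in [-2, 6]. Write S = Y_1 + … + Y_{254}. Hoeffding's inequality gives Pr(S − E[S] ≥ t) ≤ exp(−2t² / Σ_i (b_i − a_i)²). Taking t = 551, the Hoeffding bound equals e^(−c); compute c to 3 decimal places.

Σ(b_i − a_i)² = 156·3² + 98·8² = 7676.
c = 2t² / 7676 = 2·551² / 7676 = 79.1040.

79.104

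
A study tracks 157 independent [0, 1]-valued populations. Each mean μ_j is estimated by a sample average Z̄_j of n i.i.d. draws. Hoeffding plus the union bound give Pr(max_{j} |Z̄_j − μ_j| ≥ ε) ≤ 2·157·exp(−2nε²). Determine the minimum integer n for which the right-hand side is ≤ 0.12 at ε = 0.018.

12145

Need 2·157·exp(−2nε²) ≤ 0.12, i.e. exp(−2nε²) ≤ 0.12/314.
So 2nε² ≥ ln(314/0.12) = 7.869657.
Hence n ≥ 7.869657/(2·0.018²) = 12144.532.
The smallest integer n is 12145.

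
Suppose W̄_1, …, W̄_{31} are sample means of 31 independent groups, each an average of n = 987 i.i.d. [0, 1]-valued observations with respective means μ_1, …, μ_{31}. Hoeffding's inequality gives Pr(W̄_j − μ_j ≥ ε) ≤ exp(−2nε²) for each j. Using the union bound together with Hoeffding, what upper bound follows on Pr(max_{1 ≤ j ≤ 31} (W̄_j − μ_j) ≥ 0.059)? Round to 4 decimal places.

0.0321

Per-experiment Hoeffding bound: exp(−2·987·0.059²) = exp(−6.87149) = 0.0010369.
Union bound over 31 events: 31·0.0010369 = 0.03214.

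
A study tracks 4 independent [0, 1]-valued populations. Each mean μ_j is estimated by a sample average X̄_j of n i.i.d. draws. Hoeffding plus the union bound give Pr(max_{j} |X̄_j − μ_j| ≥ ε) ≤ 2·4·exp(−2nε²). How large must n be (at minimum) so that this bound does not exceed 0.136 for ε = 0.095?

Need 2·4·exp(−2nε²) ≤ 0.136, i.e. exp(−2nε²) ≤ 0.136/8.
So 2nε² ≥ ln(8/0.136) = 4.074542.
Hence n ≥ 4.074542/(2·0.095²) = 225.736.
The smallest integer n is 226.

226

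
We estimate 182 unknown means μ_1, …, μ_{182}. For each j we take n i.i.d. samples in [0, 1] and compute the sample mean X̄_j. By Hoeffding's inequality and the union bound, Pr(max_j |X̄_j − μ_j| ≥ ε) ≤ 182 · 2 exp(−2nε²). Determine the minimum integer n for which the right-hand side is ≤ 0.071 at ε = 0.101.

419

Need 2·182·exp(−2nε²) ≤ 0.071, i.e. exp(−2nε²) ≤ 0.071/364.
So 2nε² ≥ ln(364/0.071) = 8.542229.
Hence n ≥ 8.542229/(2·0.101²) = 418.696.
The smallest integer n is 419.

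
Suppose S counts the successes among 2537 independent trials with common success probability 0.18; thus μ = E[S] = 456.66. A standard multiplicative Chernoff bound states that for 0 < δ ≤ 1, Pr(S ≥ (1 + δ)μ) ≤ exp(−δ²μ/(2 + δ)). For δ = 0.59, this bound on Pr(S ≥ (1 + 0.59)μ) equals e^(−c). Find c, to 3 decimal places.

c = δ²μ/(2 + δ) = 0.59²·456.66/(2 + 0.59) = 61.3758.

61.376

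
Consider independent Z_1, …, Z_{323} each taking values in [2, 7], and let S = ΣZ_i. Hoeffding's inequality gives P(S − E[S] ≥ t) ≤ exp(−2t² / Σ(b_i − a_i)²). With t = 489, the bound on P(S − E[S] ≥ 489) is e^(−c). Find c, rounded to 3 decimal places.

59.225

Σ(b_i − a_i)² = 323·(5)² = 8075.
c = 2t²/8075 = 2·489²/8075 = 59.2250.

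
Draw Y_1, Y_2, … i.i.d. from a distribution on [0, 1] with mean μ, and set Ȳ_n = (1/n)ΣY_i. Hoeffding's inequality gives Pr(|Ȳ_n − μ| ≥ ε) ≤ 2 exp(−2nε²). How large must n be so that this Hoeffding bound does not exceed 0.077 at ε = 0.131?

Require 2·exp(−2nε²) ≤ 0.077, i.e. 2nε² ≥ ln(2/0.077) = 3.257097.
So n ≥ 3.257097 / (2·0.131²) = 94.898.
The smallest integer n is 95.

95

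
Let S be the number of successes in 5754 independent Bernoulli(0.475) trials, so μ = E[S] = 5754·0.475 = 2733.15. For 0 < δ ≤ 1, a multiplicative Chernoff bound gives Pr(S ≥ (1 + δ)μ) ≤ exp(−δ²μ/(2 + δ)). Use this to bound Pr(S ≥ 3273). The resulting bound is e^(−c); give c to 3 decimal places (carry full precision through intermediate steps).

Write 3273 = (1 + δ)μ, so δ = 3273/2733.15 − 1 = 0.1975193…
Then the exponent is δ²μ/(2 + δ) = (3273 − μ)² / (μ·(2 + δ)) = 48.523267.

48.523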